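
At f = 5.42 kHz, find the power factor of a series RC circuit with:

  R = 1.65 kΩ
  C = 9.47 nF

Step 1 — Angular frequency: ω = 2π·f = 2π·5420 = 3.405e+04 rad/s.
Step 2 — Component impedances:
  R: Z = R = 1650 Ω
  C: Z = 1/(jωC) = -j/(ω·C) = 0 - j3101 Ω
Step 3 — Series combination: Z_total = R + C = 1650 - j3101 Ω = 3512∠-62.0° Ω.
Step 4 — Power factor: PF = cos(φ) = Re(Z)/|Z| = 1650/3512 = 0.4698.
Step 5 — Type: Im(Z) = -3101 ⇒ leading (phase φ = -62.0°).

PF = 0.4698 (leading, φ = -62.0°)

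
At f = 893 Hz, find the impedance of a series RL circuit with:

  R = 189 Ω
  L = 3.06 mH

Step 1 — Angular frequency: ω = 2π·f = 2π·893 = 5611 rad/s.
Step 2 — Component impedances:
  R: Z = R = 189 Ω
  L: Z = jωL = j·5611·0.00306 = 0 + j17.17 Ω
Step 3 — Series combination: Z_total = R + L = 189 + j17.17 Ω = 189.8∠5.2° Ω.

Z = 189 + j17.17 Ω = 189.8∠5.2° Ω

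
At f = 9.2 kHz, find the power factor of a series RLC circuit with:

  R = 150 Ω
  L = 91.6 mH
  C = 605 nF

Step 1 — Angular frequency: ω = 2π·f = 2π·9200 = 5.781e+04 rad/s.
Step 2 — Component impedances:
  R: Z = R = 150 Ω
  L: Z = jωL = j·5.781e+04·0.0916 = 0 + j5295 Ω
  C: Z = 1/(jωC) = -j/(ω·C) = 0 - j28.59 Ω
Step 3 — Series combination: Z_total = R + L + C = 150 + j5266 Ω = 5269∠88.4° Ω.
Step 4 — Power factor: PF = cos(φ) = Re(Z)/|Z| = 150/5269 = 0.02847.
Step 5 — Type: Im(Z) = 5266 ⇒ lagging (phase φ = 88.4°).

PF = 0.02847 (lagging, φ = 88.4°)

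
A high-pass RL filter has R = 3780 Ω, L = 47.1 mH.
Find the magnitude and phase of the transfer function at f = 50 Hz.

Step 1 — Angular frequency: ω = 2π·50 = 314.2 rad/s.
Step 2 — Transfer function: H(jω) = jωL/(R + jωL).
Step 3 — Numerator jωL = j·14.8; denominator R + jωL = 3780 + j14.8.
Step 4 — H = 1.532e-05 + j0.003914.
Step 5 — Magnitude: |H| = 0.003914 (-48.1 dB); phase: φ = 89.8°.

|H| = 0.003914 (-48.1 dB), φ = 89.8°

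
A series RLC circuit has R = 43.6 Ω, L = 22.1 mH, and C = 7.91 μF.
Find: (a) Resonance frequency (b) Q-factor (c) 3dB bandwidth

Step 1 — Resonance: ω₀ = 1/√(LC) = 1/√(0.0221·7.91e-06) = 2392 rad/s.
Step 2 — f₀ = ω₀/(2π) = 380.7 Hz.
Step 3 — Series Q: Q = ω₀L/R = 2392·0.0221/43.6 = 1.212.
Step 4 — Bandwidth: Δω = ω₀/Q = 1973 rad/s; BW = Δω/(2π) = 314 Hz.

(a) f₀ = 380.7 Hz  (b) Q = 1.212  (c) BW = 314 Hz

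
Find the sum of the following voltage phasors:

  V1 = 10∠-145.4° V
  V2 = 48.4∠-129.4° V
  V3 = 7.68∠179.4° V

Step 1 — Convert each phasor to rectangular form:
  V1 = 10·(cos(-145.4°) + j·sin(-145.4°)) = -8.231 - j5.678 V
  V2 = 48.4·(cos(-129.4°) + j·sin(-129.4°)) = -30.72 - j37.4 V
  V3 = 7.68·(cos(179.4°) + j·sin(179.4°)) = -7.68 + j0.08042 V
Step 2 — Sum components: V_total = -46.63 - j43 V.
Step 3 — Convert to polar: |V_total| = 63.43 V, ∠V_total = -137.3°.

V_total = 63.43∠-137.3° V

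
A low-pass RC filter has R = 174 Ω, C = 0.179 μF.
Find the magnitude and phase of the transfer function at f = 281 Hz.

Step 1 — Angular frequency: ω = 2π·281 = 1766 rad/s.
Step 2 — Transfer function: H(jω) = 1/(1 + jωRC).
Step 3 — Denominator: 1 + jωRC = 1 + j·1766·174·1.79e-07 = 1 + j0.05499.
Step 4 — H = 0.997 - j0.05482.
Step 5 — Magnitude: |H| = 0.9985 (-0.0 dB); phase: φ = -3.1°.

|H| = 0.9985 (-0.0 dB), φ = -3.1°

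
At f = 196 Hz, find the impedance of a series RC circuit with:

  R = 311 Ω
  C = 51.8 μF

Step 1 — Angular frequency: ω = 2π·f = 2π·196 = 1232 rad/s.
Step 2 — Component impedances:
  R: Z = R = 311 Ω
  C: Z = 1/(jωC) = -j/(ω·C) = 0 - j15.68 Ω
Step 3 — Series combination: Z_total = R + C = 311 - j15.68 Ω = 311.4∠-2.9° Ω.

Z = 311 - j15.68 Ω = 311.4∠-2.9° Ω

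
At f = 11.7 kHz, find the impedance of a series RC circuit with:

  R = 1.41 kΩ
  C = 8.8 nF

Step 1 — Angular frequency: ω = 2π·f = 2π·1.17e+04 = 7.351e+04 rad/s.
Step 2 — Component impedances:
  R: Z = R = 1410 Ω
  C: Z = 1/(jωC) = -j/(ω·C) = 0 - j1546 Ω
Step 3 — Series combination: Z_total = R + C = 1410 - j1546 Ω = 2092∠-47.6° Ω.

Z = 1410 - j1546 Ω = 2092∠-47.6° Ω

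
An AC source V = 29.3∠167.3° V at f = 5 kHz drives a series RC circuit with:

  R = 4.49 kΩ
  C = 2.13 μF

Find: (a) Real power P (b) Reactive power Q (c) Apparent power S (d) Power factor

Step 1 — Angular frequency: ω = 2π·f = 2π·5000 = 3.142e+04 rad/s.
Step 2 — Component impedances:
  R: Z = R = 4490 Ω
  C: Z = 1/(jωC) = -j/(ω·C) = 0 - j14.94 Ω
Step 3 — Series combination: Z_total = R + C = 4490 - j14.94 Ω = 4490∠-0.2° Ω.
Step 4 — Source phasor: V = 29.3∠167.3° V = -28.58 + j6.441 V.
Step 5 — Current: I = V / Z = -0.006371 + j0.001413 A = 0.006526∠167.5° A.
Step 6 — Complex power: S = V·I* = 0.1912 - j0.0006364 VA.
Step 7 — Real power: P = Re(S) = 0.1912 W.
Step 8 — Reactive power: Q = Im(S) = -0.0006364 VAR.
Step 9 — Apparent power: |S| = 0.1912 VA.
Step 10 — Power factor: PF = P/|S| = 1 (leading).

(a) P = 0.1912 W  (b) Q = -0.0006364 VAR  (c) S = 0.1912 VA  (d) PF = 1 (leading)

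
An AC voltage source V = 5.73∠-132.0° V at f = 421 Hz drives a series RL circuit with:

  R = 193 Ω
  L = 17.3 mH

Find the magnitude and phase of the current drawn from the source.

Step 1 — Angular frequency: ω = 2π·f = 2π·421 = 2645 rad/s.
Step 2 — Component impedances:
  R: Z = R = 193 Ω
  L: Z = jωL = j·2645·0.0173 = 0 + j45.76 Ω
Step 3 — Series combination: Z_total = R + L = 193 + j45.76 Ω = 198.4∠13.3° Ω.
Step 4 — Source phasor: V = 5.73∠-132.0° V = -3.834 - j4.258 V.
Step 5 — Ohm's law: I = V / Z_total = (-3.834 - j4.258) / (193 + j45.76) = -0.02376 - j0.01643 A.
Step 6 — Convert to polar: |I| = 0.02889 A, ∠I = -145.3°.

I = 0.02889∠-145.3° A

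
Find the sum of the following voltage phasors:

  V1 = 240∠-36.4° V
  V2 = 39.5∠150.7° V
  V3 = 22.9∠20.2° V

Step 1 — Convert each phasor to rectangular form:
  V1 = 240·(cos(-36.4°) + j·sin(-36.4°)) = 193.2 - j142.4 V
  V2 = 39.5·(cos(150.7°) + j·sin(150.7°)) = -34.45 + j19.33 V
  V3 = 22.9·(cos(20.2°) + j·sin(20.2°)) = 21.49 + j7.907 V
Step 2 — Sum components: V_total = 180.2 - j115.2 V.
Step 3 — Convert to polar: |V_total| = 213.9 V, ∠V_total = -32.6°.

V_total = 213.9∠-32.6° V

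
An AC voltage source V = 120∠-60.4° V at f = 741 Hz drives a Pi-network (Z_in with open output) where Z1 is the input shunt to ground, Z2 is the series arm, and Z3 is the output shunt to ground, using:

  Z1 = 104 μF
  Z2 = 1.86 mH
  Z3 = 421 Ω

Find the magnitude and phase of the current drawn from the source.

Step 1 — Angular frequency: ω = 2π·f = 2π·741 = 4656 rad/s.
Step 2 — Component impedances:
  Z1: Z = 1/(jωC) = -j/(ω·C) = 0 - j2.065 Ω
  Z2: Z = jωL = j·4656·0.00186 = 0 + j8.66 Ω
  Z3: Z = R = 421 Ω
Step 3 — With open output, the series arm Z2 and the output shunt Z3 appear in series to ground: Z2 + Z3 = 421 + j8.66 Ω.
Step 4 — Parallel with input shunt Z1: Z_in = Z1 || (Z2 + Z3) = 0.01013 - j2.065 Ω = 2.065∠-89.7° Ω.
Step 5 — Source phasor: V = 120∠-60.4° V = 59.27 - j104.3 V.
Step 6 — Ohm's law: I = V / Z_total = (59.27 - j104.3) / (0.01013 - j2.065) = 50.66 + j28.45 A.
Step 7 — Convert to polar: |I| = 58.1 A, ∠I = 29.3°.

I = 58.1∠29.3° A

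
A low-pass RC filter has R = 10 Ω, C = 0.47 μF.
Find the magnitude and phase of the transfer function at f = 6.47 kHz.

Step 1 — Angular frequency: ω = 2π·6470 = 4.065e+04 rad/s.
Step 2 — Transfer function: H(jω) = 1/(1 + jωRC).
Step 3 — Denominator: 1 + jωRC = 1 + j·4.065e+04·10·4.7e-07 = 1 + j0.1911.
Step 4 — H = 0.9648 - j0.1843.
Step 5 — Magnitude: |H| = 0.9822 (-0.2 dB); phase: φ = -10.8°.

|H| = 0.9822 (-0.2 dB), φ = -10.8°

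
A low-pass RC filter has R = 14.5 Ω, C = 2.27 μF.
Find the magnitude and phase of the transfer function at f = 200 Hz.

Step 1 — Angular frequency: ω = 2π·200 = 1257 rad/s.
Step 2 — Transfer function: H(jω) = 1/(1 + jωRC).
Step 3 — Denominator: 1 + jωRC = 1 + j·1257·14.5·2.27e-06 = 1 + j0.04136.
Step 4 — H = 0.9983 - j0.04129.
Step 5 — Magnitude: |H| = 0.9991 (-0.0 dB); phase: φ = -2.4°.

|H| = 0.9991 (-0.0 dB), φ = -2.4°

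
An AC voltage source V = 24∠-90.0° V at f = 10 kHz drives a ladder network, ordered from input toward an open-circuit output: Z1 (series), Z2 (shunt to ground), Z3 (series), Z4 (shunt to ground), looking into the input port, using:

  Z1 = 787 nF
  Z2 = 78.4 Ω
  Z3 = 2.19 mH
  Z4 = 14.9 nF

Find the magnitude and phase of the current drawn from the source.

Step 1 — Angular frequency: ω = 2π·f = 2π·1e+04 = 6.283e+04 rad/s.
Step 2 — Component impedances:
  Z1: Z = 1/(jωC) = -j/(ω·C) = 0 - j20.22 Ω
  Z2: Z = R = 78.4 Ω
  Z3: Z = jωL = j·6.283e+04·0.00219 = 0 + j137.6 Ω
  Z4: Z = 1/(jωC) = -j/(ω·C) = 0 - j1068 Ω
Step 3 — Ladder network (open output): work backward from the far end, alternating series and parallel combinations. Z_in = 77.85 - j26.78 Ω = 82.33∠-19.0° Ω.
Step 4 — Source phasor: V = 24∠-90.0° V = 0 - j24 V.
Step 5 — Ohm's law: I = V / Z_total = (0 - j24) / (77.85 - j26.78) = 0.09484 - j0.2757 A.
Step 6 — Convert to polar: |I| = 0.2915 A, ∠I = -71.0°.

I = 0.2915∠-71.0° A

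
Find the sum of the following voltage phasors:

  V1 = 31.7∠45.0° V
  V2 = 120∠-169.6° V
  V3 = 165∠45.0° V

Step 1 — Convert each phasor to rectangular form:
  V1 = 31.7·(cos(45.0°) + j·sin(45.0°)) = 22.42 + j22.42 V
  V2 = 120·(cos(-169.6°) + j·sin(-169.6°)) = -118 - j21.66 V
  V3 = 165·(cos(45.0°) + j·sin(45.0°)) = 116.7 + j116.7 V
Step 2 — Sum components: V_total = 21.06 + j117.4 V.
Step 3 — Convert to polar: |V_total| = 119.3 V, ∠V_total = 79.8°.

V_total = 119.3∠79.8° V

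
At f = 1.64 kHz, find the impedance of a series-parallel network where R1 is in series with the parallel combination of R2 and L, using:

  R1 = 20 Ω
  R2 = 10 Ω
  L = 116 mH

Step 1 — Angular frequency: ω = 2π·f = 2π·1640 = 1.03e+04 rad/s.
Step 2 — Component impedances:
  R1: Z = R = 20 Ω
  R2: Z = R = 10 Ω
  L: Z = jωL = j·1.03e+04·0.116 = 0 + j1195 Ω
Step 3 — Parallel branch: R2 || L = 1/(1/R2 + 1/L) = 9.999 + j0.08365 Ω.
Step 4 — Series with R1: Z_total = R1 + (R2 || L) = 30 + j0.08365 Ω = 30∠0.2° Ω.

Z = 30 + j0.08365 Ω = 30∠0.2° Ω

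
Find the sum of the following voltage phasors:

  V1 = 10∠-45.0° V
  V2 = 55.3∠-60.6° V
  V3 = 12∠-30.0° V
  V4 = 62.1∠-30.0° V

Step 1 — Convert each phasor to rectangular form:
  V1 = 10·(cos(-45.0°) + j·sin(-45.0°)) = 7.071 - j7.071 V
  V2 = 55.3·(cos(-60.6°) + j·sin(-60.6°)) = 27.15 - j48.18 V
  V3 = 12·(cos(-30.0°) + j·sin(-30.0°)) = 10.39 - j6 V
  V4 = 62.1·(cos(-30.0°) + j·sin(-30.0°)) = 53.78 - j31.05 V
Step 2 — Sum components: V_total = 98.39 - j92.3 V.
Step 3 — Convert to polar: |V_total| = 134.9 V, ∠V_total = -43.2°.

V_total = 134.9∠-43.2° V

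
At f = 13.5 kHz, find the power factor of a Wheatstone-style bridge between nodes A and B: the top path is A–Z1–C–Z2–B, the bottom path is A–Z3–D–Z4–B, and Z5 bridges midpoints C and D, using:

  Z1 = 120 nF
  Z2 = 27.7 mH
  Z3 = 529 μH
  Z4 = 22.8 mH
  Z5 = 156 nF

Step 1 — Angular frequency: ω = 2π·f = 2π·1.35e+04 = 8.482e+04 rad/s.
Step 2 — Component impedances:
  Z1: Z = 1/(jωC) = -j/(ω·C) = 0 - j98.24 Ω
  Z2: Z = jωL = j·8.482e+04·0.0277 = 0 + j2350 Ω
  Z3: Z = jωL = j·8.482e+04·0.000529 = 0 + j44.87 Ω
  Z4: Z = jωL = j·8.482e+04·0.0228 = 0 + j1934 Ω
  Z5: Z = 1/(jωC) = -j/(ω·C) = 0 - j75.57 Ω
Step 3 — Bridge requires nodal analysis (the Z5 bridge couples midpoints C and D, so the two paths cannot be reduced to a simple series/parallel combination). Setting node B to ground and injecting 1 A at node A, the 3-node admittance system at A, C, D solves to V_A = Z_AB = 0 + j1091 Ω = 1091∠90.0° Ω.
Step 4 — Power factor: PF = cos(φ) = Re(Z)/|Z| = 0/1091 = 0.
Step 5 — Type: Im(Z) = 1091 ⇒ lagging (phase φ = 90.0°).

PF = 0 (lagging, φ = 90.0°)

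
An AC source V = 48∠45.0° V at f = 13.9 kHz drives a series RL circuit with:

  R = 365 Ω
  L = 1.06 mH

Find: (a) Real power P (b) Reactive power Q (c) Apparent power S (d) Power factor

Step 1 — Angular frequency: ω = 2π·f = 2π·1.39e+04 = 8.734e+04 rad/s.
Step 2 — Component impedances:
  R: Z = R = 365 Ω
  L: Z = jωL = j·8.734e+04·0.00106 = 0 + j92.58 Ω
Step 3 — Series combination: Z_total = R + L = 365 + j92.58 Ω = 376.6∠14.2° Ω.
Step 4 — Source phasor: V = 48∠45.0° V = 33.94 + j33.94 V.
Step 5 — Current: I = V / Z = 0.1095 + j0.06521 A = 0.1275∠30.8° A.
Step 6 — Complex power: S = V·I* = 5.931 + j1.504 VA.
Step 7 — Real power: P = Re(S) = 5.931 W.
Step 8 — Reactive power: Q = Im(S) = 1.504 VAR.
Step 9 — Apparent power: |S| = 6.119 VA.
Step 10 — Power factor: PF = P/|S| = 0.9693 (lagging).

(a) P = 5.931 W  (b) Q = 1.504 VAR  (c) S = 6.119 VA  (d) PF = 0.9693 (lagging)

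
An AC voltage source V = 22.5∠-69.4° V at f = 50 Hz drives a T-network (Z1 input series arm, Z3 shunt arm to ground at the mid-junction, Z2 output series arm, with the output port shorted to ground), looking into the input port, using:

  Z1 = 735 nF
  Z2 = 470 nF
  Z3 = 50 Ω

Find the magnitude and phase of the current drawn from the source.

Step 1 — Angular frequency: ω = 2π·f = 2π·50 = 314.2 rad/s.
Step 2 — Component impedances:
  Z1: Z = 1/(jωC) = -j/(ω·C) = 0 - j4331 Ω
  Z2: Z = 1/(jωC) = -j/(ω·C) = 0 - j6773 Ω
  Z3: Z = R = 50 Ω
Step 3 — With the output port shorted to ground, the output series arm Z2 runs from the junction to ground; the shunt arm Z3 also runs from the junction to ground. They appear in parallel: Z3 || Z2 = 50 - j0.3691 Ω.
Step 4 — Series with input arm Z1: Z_in = Z1 + (Z3 || Z2) = 50 - j4331 Ω = 4331∠-89.3° Ω.
Step 5 — Source phasor: V = 22.5∠-69.4° V = 7.916 - j21.06 V.
Step 6 — Ohm's law: I = V / Z_total = (7.916 - j21.06) / (50 - j4331) = 0.004883 + j0.001771 A.
Step 7 — Convert to polar: |I| = 0.005195 A, ∠I = 19.9°.

I = 0.005195∠19.9° A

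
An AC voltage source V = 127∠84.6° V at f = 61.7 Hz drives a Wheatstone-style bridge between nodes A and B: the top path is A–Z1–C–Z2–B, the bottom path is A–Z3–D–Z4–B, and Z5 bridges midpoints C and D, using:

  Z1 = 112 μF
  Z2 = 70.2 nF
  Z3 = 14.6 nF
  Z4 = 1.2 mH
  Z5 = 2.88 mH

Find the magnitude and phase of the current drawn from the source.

Step 1 — Angular frequency: ω = 2π·f = 2π·61.7 = 387.7 rad/s.
Step 2 — Component impedances:
  Z1: Z = 1/(jωC) = -j/(ω·C) = 0 - j23.03 Ω
  Z2: Z = 1/(jωC) = -j/(ω·C) = 0 - j3.674e+04 Ω
  Z3: Z = 1/(jωC) = -j/(ω·C) = 0 - j1.767e+05 Ω
  Z4: Z = jωL = j·387.7·0.0012 = 0 + j0.4652 Ω
  Z5: Z = jωL = j·387.7·0.00288 = 0 + j1.116 Ω
Step 3 — Bridge requires nodal analysis (the Z5 bridge couples midpoints C and D, so the two paths cannot be reduced to a simple series/parallel combination). Setting node B to ground and injecting 1 A at node A, the 3-node admittance system at A, C, D solves to V_A = Z_AB = 0 - j21.45 Ω = 21.45∠-90.0° Ω.
Step 4 — Source phasor: V = 127∠84.6° V = 11.95 + j126.4 V.
Step 5 — Ohm's law: I = V / Z_total = (11.95 + j126.4) / (0 - j21.45) = -5.895 + j0.5573 A.
Step 6 — Convert to polar: |I| = 5.922 A, ∠I = 174.6°.

I = 5.922∠174.6° A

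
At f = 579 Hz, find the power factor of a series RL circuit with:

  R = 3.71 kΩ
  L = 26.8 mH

Step 1 — Angular frequency: ω = 2π·f = 2π·579 = 3638 rad/s.
Step 2 — Component impedances:
  R: Z = R = 3710 Ω
  L: Z = jωL = j·3638·0.0268 = 0 + j97.5 Ω
Step 3 — Series combination: Z_total = R + L = 3710 + j97.5 Ω = 3711∠1.5° Ω.
Step 4 — Power factor: PF = cos(φ) = Re(Z)/|Z| = 3710/3711 = 0.9997.
Step 5 — Type: Im(Z) = 97.5 ⇒ lagging (phase φ = 1.5°).

PF = 0.9997 (lagging, φ = 1.5°)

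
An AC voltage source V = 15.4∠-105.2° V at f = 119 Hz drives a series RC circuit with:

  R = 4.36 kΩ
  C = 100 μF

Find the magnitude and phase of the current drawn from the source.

Step 1 — Angular frequency: ω = 2π·f = 2π·119 = 747.7 rad/s.
Step 2 — Component impedances:
  R: Z = R = 4360 Ω
  C: Z = 1/(jωC) = -j/(ω·C) = 0 - j13.37 Ω
Step 3 — Series combination: Z_total = R + C = 4360 - j13.37 Ω = 4360∠-0.2° Ω.
Step 4 — Source phasor: V = 15.4∠-105.2° V = -4.038 - j14.86 V.
Step 5 — Ohm's law: I = V / Z_total = (-4.038 - j14.86) / (4360 - j13.37) = -0.0009156 - j0.003411 A.
Step 6 — Convert to polar: |I| = 0.003532 A, ∠I = -105.0°.

I = 0.003532∠-105.0° A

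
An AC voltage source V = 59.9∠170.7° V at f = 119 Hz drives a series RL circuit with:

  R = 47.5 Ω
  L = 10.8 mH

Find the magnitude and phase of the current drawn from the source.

Step 1 — Angular frequency: ω = 2π·f = 2π·119 = 747.7 rad/s.
Step 2 — Component impedances:
  R: Z = R = 47.5 Ω
  L: Z = jωL = j·747.7·0.0108 = 0 + j8.075 Ω
Step 3 — Series combination: Z_total = R + L = 47.5 + j8.075 Ω = 48.18∠9.6° Ω.
Step 4 — Source phasor: V = 59.9∠170.7° V = -59.11 + j9.68 V.
Step 5 — Ohm's law: I = V / Z_total = (-59.11 + j9.68) / (47.5 + j8.075) = -1.176 + j0.4037 A.
Step 6 — Convert to polar: |I| = 1.243 A, ∠I = 161.1°.

I = 1.243∠161.1° A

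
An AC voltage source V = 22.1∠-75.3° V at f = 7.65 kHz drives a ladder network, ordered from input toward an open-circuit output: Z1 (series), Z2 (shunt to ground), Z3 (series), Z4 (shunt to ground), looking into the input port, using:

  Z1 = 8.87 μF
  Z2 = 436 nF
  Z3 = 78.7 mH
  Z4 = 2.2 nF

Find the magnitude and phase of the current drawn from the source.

Step 1 — Angular frequency: ω = 2π·f = 2π·7650 = 4.807e+04 rad/s.
Step 2 — Component impedances:
  Z1: Z = 1/(jωC) = -j/(ω·C) = 0 - j2.345 Ω
  Z2: Z = 1/(jωC) = -j/(ω·C) = 0 - j47.72 Ω
  Z3: Z = jωL = j·4.807e+04·0.0787 = 0 + j3783 Ω
  Z4: Z = 1/(jωC) = -j/(ω·C) = 0 - j9457 Ω
Step 3 — Ladder network (open output): work backward from the far end, alternating series and parallel combinations. Z_in = 0 - j49.66 Ω = 49.66∠-90.0° Ω.
Step 4 — Source phasor: V = 22.1∠-75.3° V = 5.608 - j21.38 V.
Step 5 — Ohm's law: I = V / Z_total = (5.608 - j21.38) / (0 - j49.66) = 0.4304 + j0.1129 A.
Step 6 — Convert to polar: |I| = 0.445 A, ∠I = 14.7°.

I = 0.445∠14.7° A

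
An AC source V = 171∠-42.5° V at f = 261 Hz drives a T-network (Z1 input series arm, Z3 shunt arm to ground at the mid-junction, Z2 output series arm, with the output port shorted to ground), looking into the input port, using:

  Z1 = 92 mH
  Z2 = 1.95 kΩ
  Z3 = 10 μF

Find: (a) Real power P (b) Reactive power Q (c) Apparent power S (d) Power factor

Step 1 — Angular frequency: ω = 2π·f = 2π·261 = 1640 rad/s.
Step 2 — Component impedances:
  Z1: Z = jωL = j·1640·0.092 = 0 + j150.9 Ω
  Z2: Z = R = 1950 Ω
  Z3: Z = 1/(jωC) = -j/(ω·C) = 0 - j60.98 Ω
Step 3 — With the output port shorted to ground, the output series arm Z2 runs from the junction to ground; the shunt arm Z3 also runs from the junction to ground. They appear in parallel: Z3 || Z2 = 1.905 - j60.92 Ω.
Step 4 — Series with input arm Z1: Z_in = Z1 + (Z3 || Z2) = 1.905 + j89.95 Ω = 89.97∠88.8° Ω.
Step 5 — Source phasor: V = 171∠-42.5° V = 126.1 - j115.5 V.
Step 6 — Current: I = V / Z = -1.254 - j1.428 A = 1.901∠-131.3° A.
Step 7 — Complex power: S = V·I* = 6.881 + j324.9 VA.
Step 8 — Real power: P = Re(S) = 6.881 W.
Step 9 — Reactive power: Q = Im(S) = 324.9 VAR.
Step 10 — Apparent power: |S| = 325 VA.
Step 11 — Power factor: PF = P/|S| = 0.02117 (lagging).

(a) P = 6.881 W  (b) Q = 324.9 VAR  (c) S = 325 VA  (d) PF = 0.02117 (lagging)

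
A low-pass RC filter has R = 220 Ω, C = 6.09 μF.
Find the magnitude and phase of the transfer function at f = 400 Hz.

Step 1 — Angular frequency: ω = 2π·400 = 2513 rad/s.
Step 2 — Transfer function: H(jω) = 1/(1 + jωRC).
Step 3 — Denominator: 1 + jωRC = 1 + j·2513·220·6.09e-06 = 1 + j3.367.
Step 4 — H = 0.08105 - j0.2729.
Step 5 — Magnitude: |H| = 0.2847 (-10.9 dB); phase: φ = -73.5°.

|H| = 0.2847 (-10.9 dB), φ = -73.5°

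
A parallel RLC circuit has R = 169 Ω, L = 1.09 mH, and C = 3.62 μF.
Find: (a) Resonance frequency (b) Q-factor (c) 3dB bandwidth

Step 1 — Resonance: ω₀ = 1/√(LC) = 1/√(0.00109·3.62e-06) = 1.592e+04 rad/s.
Step 2 — f₀ = ω₀/(2π) = 2534 Hz.
Step 3 — Parallel Q: Q = R/(ω₀L) = 169/(1.592e+04·0.00109) = 9.739.
Step 4 — Bandwidth: Δω = ω₀/Q = 1635 rad/s; BW = Δω/(2π) = 260.2 Hz.

(a) f₀ = 2534 Hz  (b) Q = 9.739  (c) BW = 260.2 Hz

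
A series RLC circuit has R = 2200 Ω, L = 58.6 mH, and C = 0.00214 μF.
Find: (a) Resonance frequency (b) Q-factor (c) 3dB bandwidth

Step 1 — Resonance: ω₀ = 1/√(LC) = 1/√(0.0586·2.14e-09) = 8.93e+04 rad/s.
Step 2 — f₀ = ω₀/(2π) = 1.421e+04 Hz.
Step 3 — Series Q: Q = ω₀L/R = 8.93e+04·0.0586/2200 = 2.379.
Step 4 — Bandwidth: Δω = ω₀/Q = 3.754e+04 rad/s; BW = Δω/(2π) = 5975 Hz.

(a) f₀ = 1.421e+04 Hz  (b) Q = 2.379  (c) BW = 5975 Hz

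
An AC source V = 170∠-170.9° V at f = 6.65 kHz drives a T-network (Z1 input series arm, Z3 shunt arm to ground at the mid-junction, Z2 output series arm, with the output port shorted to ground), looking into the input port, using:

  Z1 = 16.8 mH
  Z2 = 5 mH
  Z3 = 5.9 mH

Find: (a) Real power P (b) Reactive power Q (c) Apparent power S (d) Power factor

Step 1 — Angular frequency: ω = 2π·f = 2π·6650 = 4.178e+04 rad/s.
Step 2 — Component impedances:
  Z1: Z = jωL = j·4.178e+04·0.0168 = 0 + j702 Ω
  Z2: Z = jωL = j·4.178e+04·0.005 = 0 + j208.9 Ω
  Z3: Z = jωL = j·4.178e+04·0.0059 = 0 + j246.5 Ω
Step 3 — With the output port shorted to ground, the output series arm Z2 runs from the junction to ground; the shunt arm Z3 also runs from the junction to ground. They appear in parallel: Z3 || Z2 = 0 + j113.1 Ω.
Step 4 — Series with input arm Z1: Z_in = Z1 + (Z3 || Z2) = 0 + j815 Ω = 815∠90.0° Ω.
Step 5 — Source phasor: V = 170∠-170.9° V = -167.9 - j26.89 V.
Step 6 — Current: I = V / Z = -0.03299 + j0.206 A = 0.2086∠99.1° A.
Step 7 — Complex power: S = V·I* = 0 + j35.46 VA.
Step 8 — Real power: P = Re(S) = 0 W.
Step 9 — Reactive power: Q = Im(S) = 35.46 VAR.
Step 10 — Apparent power: |S| = 35.46 VA.
Step 11 — Power factor: PF = P/|S| = 0 (lagging).

(a) P = 0 W  (b) Q = 35.46 VAR  (c) S = 35.46 VA  (d) PF = 0 (lagging)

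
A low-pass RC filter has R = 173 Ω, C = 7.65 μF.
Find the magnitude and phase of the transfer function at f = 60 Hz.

Step 1 — Angular frequency: ω = 2π·60 = 377 rad/s.
Step 2 — Transfer function: H(jω) = 1/(1 + jωRC).
Step 3 — Denominator: 1 + jωRC = 1 + j·377·173·7.65e-06 = 1 + j0.4989.
Step 4 — H = 0.8007 - j0.3995.
Step 5 — Magnitude: |H| = 0.8948 (-1.0 dB); phase: φ = -26.5°.

|H| = 0.8948 (-1.0 dB), φ = -26.5°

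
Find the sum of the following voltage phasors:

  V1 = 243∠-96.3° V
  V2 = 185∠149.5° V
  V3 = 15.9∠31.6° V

Step 1 — Convert each phasor to rectangular form:
  V1 = 243·(cos(-96.3°) + j·sin(-96.3°)) = -26.67 - j241.5 V
  V2 = 185·(cos(149.5°) + j·sin(149.5°)) = -159.4 + j93.89 V
  V3 = 15.9·(cos(31.6°) + j·sin(31.6°)) = 13.54 + j8.331 V
Step 2 — Sum components: V_total = -172.5 - j139.3 V.
Step 3 — Convert to polar: |V_total| = 221.7 V, ∠V_total = -141.1°.

V_total = 221.7∠-141.1° V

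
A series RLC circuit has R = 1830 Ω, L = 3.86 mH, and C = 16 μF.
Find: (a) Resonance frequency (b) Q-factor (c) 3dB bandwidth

Step 1 — Resonance condition Im(Z)=0 gives ω₀ = 1/√(LC).
Step 2 — ω₀ = 1/√(0.00386·1.6e-05) = 4024 rad/s.
Step 3 — f₀ = ω₀/(2π) = 640.4 Hz.
Step 4 — Series Q: Q = ω₀L/R = 4024·0.00386/1830 = 0.008488.
Step 5 — 3dB bandwidth: Δω = ω₀/Q = 4.741e+05 rad/s; BW = Δω/(2π) = 7.545e+04 Hz.

(a) f₀ = 640.4 Hz  (b) Q = 0.008488  (c) BW = 7.545e+04 Hz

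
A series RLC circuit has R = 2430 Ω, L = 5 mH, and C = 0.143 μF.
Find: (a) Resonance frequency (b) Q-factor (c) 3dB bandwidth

Step 1 — Resonance: ω₀ = 1/√(LC) = 1/√(0.005·1.43e-07) = 3.74e+04 rad/s.
Step 2 — f₀ = ω₀/(2π) = 5952 Hz.
Step 3 — Series Q: Q = ω₀L/R = 3.74e+04·0.005/2430 = 0.07695.
Step 4 — Bandwidth: Δω = ω₀/Q = 4.86e+05 rad/s; BW = Δω/(2π) = 7.735e+04 Hz.

(a) f₀ = 5952 Hz  (b) Q = 0.07695  (c) BW = 7.735e+04 Hz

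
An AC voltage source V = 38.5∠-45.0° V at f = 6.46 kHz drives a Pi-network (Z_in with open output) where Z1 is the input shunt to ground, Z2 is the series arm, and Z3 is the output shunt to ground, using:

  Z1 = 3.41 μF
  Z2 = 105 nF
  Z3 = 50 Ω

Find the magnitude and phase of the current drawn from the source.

Step 1 — Angular frequency: ω = 2π·f = 2π·6460 = 4.059e+04 rad/s.
Step 2 — Component impedances:
  Z1: Z = 1/(jωC) = -j/(ω·C) = 0 - j7.225 Ω
  Z2: Z = 1/(jωC) = -j/(ω·C) = 0 - j234.6 Ω
  Z3: Z = R = 50 Ω
Step 3 — With open output, the series arm Z2 and the output shunt Z3 appear in series to ground: Z2 + Z3 = 50 - j234.6 Ω.
Step 4 — Parallel with input shunt Z1: Z_in = Z1 || (Z2 + Z3) = 0.04279 - j7.018 Ω = 7.018∠-89.7° Ω.
Step 5 — Source phasor: V = 38.5∠-45.0° V = 27.22 - j27.22 V.
Step 6 — Ohm's law: I = V / Z_total = (27.22 - j27.22) / (0.04279 - j7.018) = 3.903 + j3.855 A.
Step 7 — Convert to polar: |I| = 5.486 A, ∠I = 44.7°.

I = 5.486∠44.7° A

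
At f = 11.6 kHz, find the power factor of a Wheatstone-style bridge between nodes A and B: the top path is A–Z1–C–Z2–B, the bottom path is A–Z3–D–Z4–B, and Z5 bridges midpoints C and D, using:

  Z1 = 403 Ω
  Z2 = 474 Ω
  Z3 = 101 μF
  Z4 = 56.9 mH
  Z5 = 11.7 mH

Step 1 — Angular frequency: ω = 2π·f = 2π·1.16e+04 = 7.288e+04 rad/s.
Step 2 — Component impedances:
  Z1: Z = R = 403 Ω
  Z2: Z = R = 474 Ω
  Z3: Z = 1/(jωC) = -j/(ω·C) = 0 - j0.1358 Ω
  Z4: Z = jωL = j·7.288e+04·0.0569 = 0 + j4147 Ω
  Z5: Z = jωL = j·7.288e+04·0.0117 = 0 + j852.8 Ω
Step 3 — Bridge requires nodal analysis (the Z5 bridge couples midpoints C and D, so the two paths cannot be reduced to a simple series/parallel combination). Setting node B to ground and injecting 1 A at node A, the 3-node admittance system at A, C, D solves to V_A = Z_AB = 721.2 + j284.7 Ω = 775.3∠21.5° Ω.
Step 4 — Power factor: PF = cos(φ) = Re(Z)/|Z| = 721.15/775.33 = 0.9301.
Step 5 — Type: Im(Z) = 284.7 ⇒ lagging (phase φ = 21.5°).

PF = 0.9301 (lagging, φ = 21.5°)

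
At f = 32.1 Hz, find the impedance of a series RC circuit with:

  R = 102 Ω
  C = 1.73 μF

Step 1 — Angular frequency: ω = 2π·f = 2π·32.1 = 201.7 rad/s.
Step 2 — Component impedances:
  R: Z = R = 102 Ω
  C: Z = 1/(jωC) = -j/(ω·C) = 0 - j2866 Ω
Step 3 — Series combination: Z_total = R + C = 102 - j2866 Ω = 2868∠-88.0° Ω.

Z = 102 - j2866 Ω = 2868∠-88.0° Ω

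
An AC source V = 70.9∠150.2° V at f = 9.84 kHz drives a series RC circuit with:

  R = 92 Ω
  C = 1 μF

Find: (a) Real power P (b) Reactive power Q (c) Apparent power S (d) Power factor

Step 1 — Angular frequency: ω = 2π·f = 2π·9840 = 6.183e+04 rad/s.
Step 2 — Component impedances:
  R: Z = R = 92 Ω
  C: Z = 1/(jωC) = -j/(ω·C) = 0 - j16.17 Ω
Step 3 — Series combination: Z_total = R + C = 92 - j16.17 Ω = 93.41∠-10.0° Ω.
Step 4 — Source phasor: V = 70.9∠150.2° V = -61.52 + j35.24 V.
Step 5 — Current: I = V / Z = -0.714 + j0.2575 A = 0.759∠160.2° A.
Step 6 — Complex power: S = V·I* = 53 - j9.318 VA.
Step 7 — Real power: P = Re(S) = 53 W.
Step 8 — Reactive power: Q = Im(S) = -9.318 VAR.
Step 9 — Apparent power: |S| = 53.81 VA.
Step 10 — Power factor: PF = P/|S| = 0.9849 (leading).

(a) P = 53 W  (b) Q = -9.318 VAR  (c) S = 53.81 VA  (d) PF = 0.9849 (leading)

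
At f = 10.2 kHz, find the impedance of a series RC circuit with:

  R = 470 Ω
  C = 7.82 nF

Step 1 — Angular frequency: ω = 2π·f = 2π·1.02e+04 = 6.409e+04 rad/s.
Step 2 — Component impedances:
  R: Z = R = 470 Ω
  C: Z = 1/(jωC) = -j/(ω·C) = 0 - j1995 Ω
Step 3 — Series combination: Z_total = R + C = 470 - j1995 Ω = 2050∠-76.7° Ω.

Z = 470 - j1995 Ω = 2050∠-76.7° Ω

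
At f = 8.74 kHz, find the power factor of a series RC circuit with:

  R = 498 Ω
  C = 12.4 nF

Step 1 — Angular frequency: ω = 2π·f = 2π·8740 = 5.492e+04 rad/s.
Step 2 — Component impedances:
  R: Z = R = 498 Ω
  C: Z = 1/(jωC) = -j/(ω·C) = 0 - j1469 Ω
Step 3 — Series combination: Z_total = R + C = 498 - j1469 Ω = 1551∠-71.3° Ω.
Step 4 — Power factor: PF = cos(φ) = Re(Z)/|Z| = 498/1551 = 0.3211.
Step 5 — Type: Im(Z) = -1469 ⇒ leading (phase φ = -71.3°).

PF = 0.3211 (leading, φ = -71.3°)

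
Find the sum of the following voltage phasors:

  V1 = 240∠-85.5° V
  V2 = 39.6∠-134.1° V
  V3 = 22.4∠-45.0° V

Step 1 — Convert each phasor to rectangular form:
  V1 = 240·(cos(-85.5°) + j·sin(-85.5°)) = 18.83 - j239.3 V
  V2 = 39.6·(cos(-134.1°) + j·sin(-134.1°)) = -27.56 - j28.44 V
  V3 = 22.4·(cos(-45.0°) + j·sin(-45.0°)) = 15.84 - j15.84 V
Step 2 — Sum components: V_total = 7.111 - j283.5 V.
Step 3 — Convert to polar: |V_total| = 283.6 V, ∠V_total = -88.6°.

V_total = 283.6∠-88.6° V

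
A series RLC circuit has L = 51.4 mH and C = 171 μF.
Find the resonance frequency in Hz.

Step 1 — Resonance condition Im(Z)=0 gives ω₀ = 1/√(LC).
Step 2 — ω₀ = 1/√(0.0514·0.000171) = 337.3 rad/s.
Step 3 — f₀ = ω₀/(2π) = 53.68 Hz.

f₀ = 53.68 Hz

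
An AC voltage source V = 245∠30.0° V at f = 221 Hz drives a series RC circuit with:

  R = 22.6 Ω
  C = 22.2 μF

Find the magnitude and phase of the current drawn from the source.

Step 1 — Angular frequency: ω = 2π·f = 2π·221 = 1389 rad/s.
Step 2 — Component impedances:
  R: Z = R = 22.6 Ω
  C: Z = 1/(jωC) = -j/(ω·C) = 0 - j32.44 Ω
Step 3 — Series combination: Z_total = R + C = 22.6 - j32.44 Ω = 39.54∠-55.1° Ω.
Step 4 — Source phasor: V = 245∠30.0° V = 212.2 + j122.5 V.
Step 5 — Ohm's law: I = V / Z_total = (212.2 + j122.5) / (22.6 - j32.44) = 0.5255 + j6.175 A.
Step 6 — Convert to polar: |I| = 6.197 A, ∠I = 85.1°.

I = 6.197∠85.1° A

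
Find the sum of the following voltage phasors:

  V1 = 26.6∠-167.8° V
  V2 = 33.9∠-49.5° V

Step 1 — Convert each phasor to rectangular form:
  V1 = 26.6·(cos(-167.8°) + j·sin(-167.8°)) = -26 - j5.621 V
  V2 = 33.9·(cos(-49.5°) + j·sin(-49.5°)) = 22.02 - j25.78 V
Step 2 — Sum components: V_total = -3.983 - j31.4 V.
Step 3 — Convert to polar: |V_total| = 31.65 V, ∠V_total = -97.2°.

V_total = 31.65∠-97.2° V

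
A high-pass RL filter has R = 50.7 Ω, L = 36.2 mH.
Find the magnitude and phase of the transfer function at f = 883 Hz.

Step 1 — Angular frequency: ω = 2π·883 = 5548 rad/s.
Step 2 — Transfer function: H(jω) = jωL/(R + jωL).
Step 3 — Numerator jωL = j·200.8; denominator R + jωL = 50.7 + j200.8.
Step 4 — H = 0.9401 + j0.2373.
Step 5 — Magnitude: |H| = 0.9696 (-0.3 dB); phase: φ = 14.2°.

|H| = 0.9696 (-0.3 dB), φ = 14.2°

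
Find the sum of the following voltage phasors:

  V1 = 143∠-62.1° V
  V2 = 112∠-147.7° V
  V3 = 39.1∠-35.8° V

Step 1 — Convert each phasor to rectangular form:
  V1 = 143·(cos(-62.1°) + j·sin(-62.1°)) = 66.91 - j126.4 V
  V2 = 112·(cos(-147.7°) + j·sin(-147.7°)) = -94.67 - j59.85 V
  V3 = 39.1·(cos(-35.8°) + j·sin(-35.8°)) = 31.71 - j22.87 V
Step 2 — Sum components: V_total = 3.957 - j209.1 V.
Step 3 — Convert to polar: |V_total| = 209.1 V, ∠V_total = -88.9°.

V_total = 209.1∠-88.9° V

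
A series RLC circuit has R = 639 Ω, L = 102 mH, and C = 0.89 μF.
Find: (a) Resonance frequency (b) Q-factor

Step 1 — Resonance condition Im(Z)=0 gives ω₀ = 1/√(LC).
Step 2 — ω₀ = 1/√(0.102·8.9e-07) = 3319 rad/s.
Step 3 — f₀ = ω₀/(2π) = 528.2 Hz.
Step 4 — Series Q: Q = ω₀L/R = 3319·0.102/639 = 0.5298.

(a) f₀ = 528.2 Hz  (b) Q = 0.5298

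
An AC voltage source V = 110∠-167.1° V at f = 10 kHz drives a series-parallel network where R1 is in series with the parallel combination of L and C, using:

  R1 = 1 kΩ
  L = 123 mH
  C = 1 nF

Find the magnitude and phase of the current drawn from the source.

Step 1 — Angular frequency: ω = 2π·f = 2π·1e+04 = 6.283e+04 rad/s.
Step 2 — Component impedances:
  R1: Z = R = 1000 Ω
  L: Z = jωL = j·6.283e+04·0.123 = 0 + j7728 Ω
  C: Z = 1/(jωC) = -j/(ω·C) = 0 - j1.592e+04 Ω
Step 3 — Parallel branch: L || C = 1/(1/L + 1/C) = 0 + j1.502e+04 Ω.
Step 4 — Series with R1: Z_total = R1 + (L || C) = 1000 + j1.502e+04 Ω = 1.506e+04∠86.2° Ω.
Step 5 — Source phasor: V = 110∠-167.1° V = -107.2 - j24.56 V.
Step 6 — Ohm's law: I = V / Z_total = (-107.2 - j24.56) / (1000 + j1.502e+04) = -0.0021 + j0.006997 A.
Step 7 — Convert to polar: |I| = 0.007306 A, ∠I = 106.7°.

I = 0.007306∠106.7° A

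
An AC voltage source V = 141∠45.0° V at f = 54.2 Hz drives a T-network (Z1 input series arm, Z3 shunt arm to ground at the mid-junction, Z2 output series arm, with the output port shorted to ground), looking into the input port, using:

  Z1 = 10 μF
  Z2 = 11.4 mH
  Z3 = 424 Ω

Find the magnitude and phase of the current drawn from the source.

Step 1 — Angular frequency: ω = 2π·f = 2π·54.2 = 340.5 rad/s.
Step 2 — Component impedances:
  Z1: Z = 1/(jωC) = -j/(ω·C) = 0 - j293.6 Ω
  Z2: Z = jωL = j·340.5·0.0114 = 0 + j3.882 Ω
  Z3: Z = R = 424 Ω
Step 3 — With the output port shorted to ground, the output series arm Z2 runs from the junction to ground; the shunt arm Z3 also runs from the junction to ground. They appear in parallel: Z3 || Z2 = 0.03554 + j3.882 Ω.
Step 4 — Series with input arm Z1: Z_in = Z1 + (Z3 || Z2) = 0.03554 - j289.8 Ω = 289.8∠-90.0° Ω.
Step 5 — Source phasor: V = 141∠45.0° V = 99.7 + j99.7 V.
Step 6 — Ohm's law: I = V / Z_total = (99.7 + j99.7) / (0.03554 - j289.8) = -0.344 + j0.3441 A.
Step 7 — Convert to polar: |I| = 0.4866 A, ∠I = 135.0°.

I = 0.4866∠135.0° A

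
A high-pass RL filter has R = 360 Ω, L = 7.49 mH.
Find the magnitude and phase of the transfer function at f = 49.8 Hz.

Step 1 — Angular frequency: ω = 2π·49.8 = 312.9 rad/s.
Step 2 — Transfer function: H(jω) = jωL/(R + jωL).
Step 3 — Numerator jωL = j·2.344; denominator R + jωL = 360 + j2.344.
Step 4 — H = 4.238e-05 + j0.00651.
Step 5 — Magnitude: |H| = 0.00651 (-43.7 dB); phase: φ = 89.6°.

|H| = 0.00651 (-43.7 dB), φ = 89.6°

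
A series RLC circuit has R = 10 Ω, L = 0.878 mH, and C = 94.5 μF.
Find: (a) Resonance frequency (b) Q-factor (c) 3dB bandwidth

Step 1 — Resonance: ω₀ = 1/√(LC) = 1/√(0.000878·9.45e-05) = 3472 rad/s.
Step 2 — f₀ = ω₀/(2π) = 552.5 Hz.
Step 3 — Series Q: Q = ω₀L/R = 3472·0.000878/10 = 0.3048.
Step 4 — Bandwidth: Δω = ω₀/Q = 1.139e+04 rad/s; BW = Δω/(2π) = 1813 Hz.

(a) f₀ = 552.5 Hz  (b) Q = 0.3048  (c) BW = 1813 Hz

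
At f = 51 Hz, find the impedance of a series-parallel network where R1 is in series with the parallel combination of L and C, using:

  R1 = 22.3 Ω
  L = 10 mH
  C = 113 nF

Step 1 — Angular frequency: ω = 2π·f = 2π·51 = 320.4 rad/s.
Step 2 — Component impedances:
  R1: Z = R = 22.3 Ω
  L: Z = jωL = j·320.4·0.01 = 0 + j3.204 Ω
  C: Z = 1/(jωC) = -j/(ω·C) = 0 - j2.762e+04 Ω
Step 3 — Parallel branch: L || C = 1/(1/L + 1/C) = 0 + j3.205 Ω.
Step 4 — Series with R1: Z_total = R1 + (L || C) = 22.3 + j3.205 Ω = 22.53∠8.2° Ω.

Z = 22.3 + j3.205 Ω = 22.53∠8.2° Ω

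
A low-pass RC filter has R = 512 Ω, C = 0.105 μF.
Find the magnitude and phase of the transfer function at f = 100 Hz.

Step 1 — Angular frequency: ω = 2π·100 = 628.3 rad/s.
Step 2 — Transfer function: H(jω) = 1/(1 + jωRC).
Step 3 — Denominator: 1 + jωRC = 1 + j·628.3·512·1.05e-07 = 1 + j0.03378.
Step 4 — H = 0.9989 - j0.03374.
Step 5 — Magnitude: |H| = 0.9994 (-0.0 dB); phase: φ = -1.9°.

|H| = 0.9994 (-0.0 dB), φ = -1.9°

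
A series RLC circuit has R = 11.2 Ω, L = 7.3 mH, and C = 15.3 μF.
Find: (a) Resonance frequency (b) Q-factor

Step 1 — Resonance condition Im(Z)=0 gives ω₀ = 1/√(LC).
Step 2 — ω₀ = 1/√(0.0073·1.53e-05) = 2992 rad/s.
Step 3 — f₀ = ω₀/(2π) = 476.2 Hz.
Step 4 — Series Q: Q = ω₀L/R = 2992·0.0073/11.2 = 1.95.

(a) f₀ = 476.2 Hz  (b) Q = 1.95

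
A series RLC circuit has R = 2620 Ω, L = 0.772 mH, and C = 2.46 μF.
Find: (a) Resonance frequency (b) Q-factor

Step 1 — Resonance condition Im(Z)=0 gives ω₀ = 1/√(LC).
Step 2 — ω₀ = 1/√(0.000772·2.46e-06) = 2.295e+04 rad/s.
Step 3 — f₀ = ω₀/(2π) = 3652 Hz.
Step 4 — Series Q: Q = ω₀L/R = 2.295e+04·0.000772/2620 = 0.006761.

(a) f₀ = 3652 Hz  (b) Q = 0.006761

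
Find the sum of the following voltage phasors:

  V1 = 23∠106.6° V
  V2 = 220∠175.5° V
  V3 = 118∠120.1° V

Step 1 — Convert each phasor to rectangular form:
  V1 = 23·(cos(106.6°) + j·sin(106.6°)) = -6.571 + j22.04 V
  V2 = 220·(cos(175.5°) + j·sin(175.5°)) = -219.3 + j17.26 V
  V3 = 118·(cos(120.1°) + j·sin(120.1°)) = -59.18 + j102.1 V
Step 2 — Sum components: V_total = -285.1 + j141.4 V.
Step 3 — Convert to polar: |V_total| = 318.2 V, ∠V_total = 153.6°.

V_total = 318.2∠153.6° V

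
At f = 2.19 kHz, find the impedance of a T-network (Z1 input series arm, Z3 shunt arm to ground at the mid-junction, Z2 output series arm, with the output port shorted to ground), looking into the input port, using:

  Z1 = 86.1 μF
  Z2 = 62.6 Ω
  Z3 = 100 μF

Step 1 — Angular frequency: ω = 2π·f = 2π·2190 = 1.376e+04 rad/s.
Step 2 — Component impedances:
  Z1: Z = 1/(jωC) = -j/(ω·C) = 0 - j0.8441 Ω
  Z2: Z = R = 62.6 Ω
  Z3: Z = 1/(jωC) = -j/(ω·C) = 0 - j0.7267 Ω
Step 3 — With the output port shorted to ground, the output series arm Z2 runs from the junction to ground; the shunt arm Z3 also runs from the junction to ground. They appear in parallel: Z3 || Z2 = 0.008436 - j0.7266 Ω.
Step 4 — Series with input arm Z1: Z_in = Z1 + (Z3 || Z2) = 0.008436 - j1.571 Ω = 1.571∠-89.7° Ω.

Z = 0.008436 - j1.571 Ω = 1.571∠-89.7° Ω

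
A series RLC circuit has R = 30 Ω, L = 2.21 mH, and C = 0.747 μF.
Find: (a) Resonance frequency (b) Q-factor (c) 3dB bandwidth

Step 1 — Resonance: ω₀ = 1/√(LC) = 1/√(0.00221·7.47e-07) = 2.461e+04 rad/s.
Step 2 — f₀ = ω₀/(2π) = 3917 Hz.
Step 3 — Series Q: Q = ω₀L/R = 2.461e+04·0.00221/30 = 1.813.
Step 4 — Bandwidth: Δω = ω₀/Q = 1.357e+04 rad/s; BW = Δω/(2π) = 2160 Hz.

(a) f₀ = 3917 Hz  (b) Q = 1.813  (c) BW = 2160 Hz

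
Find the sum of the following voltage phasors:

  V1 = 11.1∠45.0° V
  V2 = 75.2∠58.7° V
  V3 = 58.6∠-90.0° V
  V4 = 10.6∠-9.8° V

Step 1 — Convert each phasor to rectangular form:
  V1 = 11.1·(cos(45.0°) + j·sin(45.0°)) = 7.849 + j7.849 V
  V2 = 75.2·(cos(58.7°) + j·sin(58.7°)) = 39.07 + j64.26 V
  V3 = 58.6·(cos(-90.0°) + j·sin(-90.0°)) = 0 - j58.6 V
  V4 = 10.6·(cos(-9.8°) + j·sin(-9.8°)) = 10.45 - j1.804 V
Step 2 — Sum components: V_total = 57.36 + j11.7 V.
Step 3 — Convert to polar: |V_total| = 58.54 V, ∠V_total = 11.5°.

V_total = 58.54∠11.5° V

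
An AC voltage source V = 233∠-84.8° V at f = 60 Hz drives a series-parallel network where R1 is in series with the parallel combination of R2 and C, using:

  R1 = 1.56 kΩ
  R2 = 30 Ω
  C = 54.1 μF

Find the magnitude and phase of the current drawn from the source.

Step 1 — Angular frequency: ω = 2π·f = 2π·60 = 377 rad/s.
Step 2 — Component impedances:
  R1: Z = R = 1560 Ω
  R2: Z = R = 30 Ω
  C: Z = 1/(jωC) = -j/(ω·C) = 0 - j49.03 Ω
Step 3 — Parallel branch: R2 || C = 1/(1/R2 + 1/C) = 21.83 - j13.36 Ω.
Step 4 — Series with R1: Z_total = R1 + (R2 || C) = 1582 - j13.36 Ω = 1582∠-0.5° Ω.
Step 5 — Source phasor: V = 233∠-84.8° V = 21.12 - j232 V.
Step 6 — Ohm's law: I = V / Z_total = (21.12 - j232) / (1582 - j13.36) = 0.01459 - j0.1466 A.
Step 7 — Convert to polar: |I| = 0.1473 A, ∠I = -84.3°.

I = 0.1473∠-84.3° A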